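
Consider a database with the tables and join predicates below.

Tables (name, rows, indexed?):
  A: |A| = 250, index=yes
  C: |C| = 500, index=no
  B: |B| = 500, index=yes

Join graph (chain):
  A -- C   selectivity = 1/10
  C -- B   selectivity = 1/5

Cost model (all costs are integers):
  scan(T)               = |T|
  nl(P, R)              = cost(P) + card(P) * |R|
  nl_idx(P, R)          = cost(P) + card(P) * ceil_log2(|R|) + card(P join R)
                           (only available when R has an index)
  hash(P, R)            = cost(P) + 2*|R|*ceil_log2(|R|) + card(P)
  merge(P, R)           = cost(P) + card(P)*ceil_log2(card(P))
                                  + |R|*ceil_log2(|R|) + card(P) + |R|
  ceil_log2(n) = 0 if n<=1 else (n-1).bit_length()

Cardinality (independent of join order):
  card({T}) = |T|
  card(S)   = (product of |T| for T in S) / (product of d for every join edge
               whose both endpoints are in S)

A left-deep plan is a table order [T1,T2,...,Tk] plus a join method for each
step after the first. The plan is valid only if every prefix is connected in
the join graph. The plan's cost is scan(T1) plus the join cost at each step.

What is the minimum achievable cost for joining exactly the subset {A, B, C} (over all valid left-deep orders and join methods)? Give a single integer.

Selinger DP over subsets of {A,B,C}:
  {A}: scan cost=250, card=250
  {C}: scan cost=500, card=500
  {B}: scan cost=500, card=500
  {AC}: card=12500; try (A,hash)→5000, (C,merge)→7500, (A,merge)→7750, (C,hash)→9500, (A,nl_idx)→17000, (C,nl)→125250 …(+1); best=5000 via (A,hash)
  {BC}: card=50000; try (C,hash)→10000, (B,hash)→10000, (C,merge)→10500, (B,merge)→10500, (B,nl_idx)→55000, (C,nl)→250500 …(+1); best=10000 via (C,hash)
  {ABC}: card=1250000; try (B,hash)→26500, (A,hash)→64000, (B,merge)→197500, (A,merge)→862250, (B,nl_idx)→1367500, (A,nl_idx)→1660000 …(+2); best=26500 via (B,hash)

26500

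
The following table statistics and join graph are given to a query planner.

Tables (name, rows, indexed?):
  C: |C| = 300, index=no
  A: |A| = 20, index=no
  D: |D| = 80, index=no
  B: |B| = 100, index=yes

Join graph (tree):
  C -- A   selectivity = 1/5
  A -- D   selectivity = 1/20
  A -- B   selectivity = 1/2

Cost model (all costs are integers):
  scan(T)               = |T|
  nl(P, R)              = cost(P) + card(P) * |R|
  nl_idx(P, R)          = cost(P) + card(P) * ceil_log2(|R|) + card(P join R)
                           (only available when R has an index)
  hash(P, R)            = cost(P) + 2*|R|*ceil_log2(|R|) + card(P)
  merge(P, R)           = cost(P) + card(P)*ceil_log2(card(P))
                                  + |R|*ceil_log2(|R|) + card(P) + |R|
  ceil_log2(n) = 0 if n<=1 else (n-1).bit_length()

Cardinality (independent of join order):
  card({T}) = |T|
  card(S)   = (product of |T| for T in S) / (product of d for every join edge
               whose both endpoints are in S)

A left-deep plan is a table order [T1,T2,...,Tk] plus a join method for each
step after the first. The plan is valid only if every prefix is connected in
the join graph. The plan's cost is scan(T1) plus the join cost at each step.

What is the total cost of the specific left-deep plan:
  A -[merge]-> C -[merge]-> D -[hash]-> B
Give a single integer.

step 1: scan A: cost=20, card=20
step 2: join C via merge
    card(P join C) = 20*300/(5) = 1200
    cost = 20 + 20*5 + 300*9 + 20 + 300 = 3140
step 3: join D via merge
    card(P join D) = 1200*80/(20) = 4800
    cost = 3140 + 1200*11 + 80*7 + 1200 + 80 = 18180
step 4: join B via hash
    card(P join B) = 4800*100/(2) = 240000
    cost = 18180 + 2*100*7 + 4800 = 24380

24380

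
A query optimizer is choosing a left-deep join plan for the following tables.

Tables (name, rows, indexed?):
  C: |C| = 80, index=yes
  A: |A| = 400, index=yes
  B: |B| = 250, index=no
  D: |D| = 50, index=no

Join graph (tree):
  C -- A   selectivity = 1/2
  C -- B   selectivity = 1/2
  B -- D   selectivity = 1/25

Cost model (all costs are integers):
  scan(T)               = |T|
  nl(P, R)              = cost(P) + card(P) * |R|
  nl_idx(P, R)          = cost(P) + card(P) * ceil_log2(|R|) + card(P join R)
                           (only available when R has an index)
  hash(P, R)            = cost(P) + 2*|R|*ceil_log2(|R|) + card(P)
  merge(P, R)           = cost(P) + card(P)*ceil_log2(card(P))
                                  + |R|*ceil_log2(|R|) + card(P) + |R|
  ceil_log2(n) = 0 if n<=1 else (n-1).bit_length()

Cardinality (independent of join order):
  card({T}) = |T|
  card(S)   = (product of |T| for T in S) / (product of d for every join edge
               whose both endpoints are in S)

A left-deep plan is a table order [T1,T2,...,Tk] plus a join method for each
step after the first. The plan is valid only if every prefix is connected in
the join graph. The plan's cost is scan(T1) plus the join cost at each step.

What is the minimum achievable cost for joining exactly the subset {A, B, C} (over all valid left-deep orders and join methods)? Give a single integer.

18820

Selinger DP over subsets of {A,B,C}:
  {C}: scan cost=80, card=80
  {A}: scan cost=400, card=400
  {B}: scan cost=250, card=250
  {AC}: card=16000; try (C,hash)→1920, (A,merge)→4720, (C,merge)→5040, (A,hash)→7360, (A,nl_idx)→16800, (C,nl_idx)→19200 …(+2); best=1920 via (C,hash)
  {BC}: card=10000; try (C,hash)→1620, (B,merge)→2970, (C,merge)→3140, (B,hash)→4160, (C,nl_idx)→12000, (B,nl)→20080 …(+1); best=1620 via (C,hash)
  {ABC}: card=2000000; try (A,hash)→18820, (B,hash)→21920, (A,merge)→155620, (B,merge)→244170, (A,nl_idx)→2091620, (A,nl)→4001620 …(+1); best=18820 via (A,hash)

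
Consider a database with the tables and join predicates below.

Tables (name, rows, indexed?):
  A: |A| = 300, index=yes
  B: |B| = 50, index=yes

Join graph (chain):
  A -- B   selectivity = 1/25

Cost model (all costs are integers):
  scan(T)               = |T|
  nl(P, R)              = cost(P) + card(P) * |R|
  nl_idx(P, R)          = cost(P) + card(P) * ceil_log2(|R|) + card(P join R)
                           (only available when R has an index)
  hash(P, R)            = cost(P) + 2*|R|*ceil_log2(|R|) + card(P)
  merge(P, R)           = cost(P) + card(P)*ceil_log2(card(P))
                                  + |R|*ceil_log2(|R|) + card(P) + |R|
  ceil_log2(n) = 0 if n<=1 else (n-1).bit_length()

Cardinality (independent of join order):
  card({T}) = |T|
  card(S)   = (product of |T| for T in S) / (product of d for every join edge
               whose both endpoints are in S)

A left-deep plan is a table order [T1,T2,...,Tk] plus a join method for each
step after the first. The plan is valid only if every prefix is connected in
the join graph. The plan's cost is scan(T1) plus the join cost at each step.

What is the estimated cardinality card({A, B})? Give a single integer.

Tables in S: A(300), B(50)
Edges inside S: A-B(d=25)
numerator = 300 * 50 = 15000
denominator = 25 = 25
card(S) = 15000 / 25 = 600

600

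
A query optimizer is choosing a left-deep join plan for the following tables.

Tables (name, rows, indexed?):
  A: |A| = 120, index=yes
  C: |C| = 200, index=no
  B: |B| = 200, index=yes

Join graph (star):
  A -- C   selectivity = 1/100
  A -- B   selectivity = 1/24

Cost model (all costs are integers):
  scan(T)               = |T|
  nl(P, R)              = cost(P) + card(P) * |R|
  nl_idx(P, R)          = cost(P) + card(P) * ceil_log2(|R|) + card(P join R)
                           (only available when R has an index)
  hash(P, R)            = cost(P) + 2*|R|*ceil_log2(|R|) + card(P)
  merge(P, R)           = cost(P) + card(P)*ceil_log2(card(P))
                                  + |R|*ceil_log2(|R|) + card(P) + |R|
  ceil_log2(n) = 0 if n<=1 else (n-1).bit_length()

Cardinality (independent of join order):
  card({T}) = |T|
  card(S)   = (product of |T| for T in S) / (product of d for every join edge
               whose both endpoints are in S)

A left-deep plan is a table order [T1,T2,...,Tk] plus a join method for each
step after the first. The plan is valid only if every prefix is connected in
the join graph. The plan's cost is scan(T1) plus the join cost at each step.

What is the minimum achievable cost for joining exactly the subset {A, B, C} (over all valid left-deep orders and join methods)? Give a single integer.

Selinger DP over subsets of {A,B,C}:
  {A}: scan cost=120, card=120
  {C}: scan cost=200, card=200
  {B}: scan cost=200, card=200
  {AC}: card=240; try (A,nl_idx)→1840, (A,hash)→2080, (C,merge)→2880, (A,merge)→2960, (C,hash)→3440, (C,nl)→24120 …(+1); best=1840 via (A,nl_idx)
  {AB}: card=1000; try (B,nl_idx)→2080, (A,hash)→2080, (A,nl_idx)→2600, (B,merge)→2880, (A,merge)→2960, (B,hash)→3440 …(+2); best=2080 via (B,nl_idx)
  {ABC}: card=2000; try (B,hash)→5280, (B,nl_idx)→5760, (B,merge)→5800, (C,hash)→6280, (C,merge)→14880, (B,nl)→49840 …(+1); best=5280 via (B,hash)

5280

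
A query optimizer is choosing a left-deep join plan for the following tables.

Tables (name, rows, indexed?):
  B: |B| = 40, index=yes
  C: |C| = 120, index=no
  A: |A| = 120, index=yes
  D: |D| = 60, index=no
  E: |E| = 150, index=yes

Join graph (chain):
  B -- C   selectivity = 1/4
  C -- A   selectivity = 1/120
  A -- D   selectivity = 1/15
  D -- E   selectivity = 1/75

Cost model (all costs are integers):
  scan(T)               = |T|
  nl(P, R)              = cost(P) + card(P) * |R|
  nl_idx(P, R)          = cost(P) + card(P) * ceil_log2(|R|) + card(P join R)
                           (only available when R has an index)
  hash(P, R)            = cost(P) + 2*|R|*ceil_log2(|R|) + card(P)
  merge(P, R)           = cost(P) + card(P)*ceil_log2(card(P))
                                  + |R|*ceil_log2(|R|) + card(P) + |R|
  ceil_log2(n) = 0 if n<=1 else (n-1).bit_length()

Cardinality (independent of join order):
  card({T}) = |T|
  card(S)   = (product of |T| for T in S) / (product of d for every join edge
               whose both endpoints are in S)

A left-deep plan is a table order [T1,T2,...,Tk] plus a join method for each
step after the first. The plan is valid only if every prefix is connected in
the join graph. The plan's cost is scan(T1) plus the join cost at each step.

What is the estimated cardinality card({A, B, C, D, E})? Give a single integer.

9600

Tables in S: A(120), B(40), C(120), D(60), E(150)
Edges inside S: B-C(d=4), C-A(d=120), A-D(d=15), D-E(d=75)
numerator = 120 * 40 * 120 * 60 * 150 = 5184000000
denominator = 4 * 120 * 15 * 75 = 540000
card(S) = 5184000000 / 540000 = 9600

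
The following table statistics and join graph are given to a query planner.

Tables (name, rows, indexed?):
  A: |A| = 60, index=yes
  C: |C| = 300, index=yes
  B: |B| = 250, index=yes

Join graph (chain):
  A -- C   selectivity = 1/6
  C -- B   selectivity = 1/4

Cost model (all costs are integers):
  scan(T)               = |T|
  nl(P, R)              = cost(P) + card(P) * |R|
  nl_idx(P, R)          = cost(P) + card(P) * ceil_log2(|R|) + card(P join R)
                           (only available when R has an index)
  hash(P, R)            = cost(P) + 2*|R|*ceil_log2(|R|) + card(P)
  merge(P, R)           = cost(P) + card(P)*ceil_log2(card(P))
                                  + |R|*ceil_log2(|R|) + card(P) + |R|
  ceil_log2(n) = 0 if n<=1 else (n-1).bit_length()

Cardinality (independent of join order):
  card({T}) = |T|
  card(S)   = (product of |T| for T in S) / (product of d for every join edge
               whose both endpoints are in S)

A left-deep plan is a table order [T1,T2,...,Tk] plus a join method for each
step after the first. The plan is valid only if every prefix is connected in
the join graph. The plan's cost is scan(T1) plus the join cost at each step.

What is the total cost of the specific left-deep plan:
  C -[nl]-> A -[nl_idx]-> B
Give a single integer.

229800

step 1: scan C: cost=300, card=300
step 2: join A via nl
    card(P join A) = 300*60/(6) = 3000
    cost = 300 + 300*60 = 18300
step 3: join B via nl_idx
    card(P join B) = 3000*250/(4) = 187500
    cost = 18300 + 3000*8 + 187500 = 229800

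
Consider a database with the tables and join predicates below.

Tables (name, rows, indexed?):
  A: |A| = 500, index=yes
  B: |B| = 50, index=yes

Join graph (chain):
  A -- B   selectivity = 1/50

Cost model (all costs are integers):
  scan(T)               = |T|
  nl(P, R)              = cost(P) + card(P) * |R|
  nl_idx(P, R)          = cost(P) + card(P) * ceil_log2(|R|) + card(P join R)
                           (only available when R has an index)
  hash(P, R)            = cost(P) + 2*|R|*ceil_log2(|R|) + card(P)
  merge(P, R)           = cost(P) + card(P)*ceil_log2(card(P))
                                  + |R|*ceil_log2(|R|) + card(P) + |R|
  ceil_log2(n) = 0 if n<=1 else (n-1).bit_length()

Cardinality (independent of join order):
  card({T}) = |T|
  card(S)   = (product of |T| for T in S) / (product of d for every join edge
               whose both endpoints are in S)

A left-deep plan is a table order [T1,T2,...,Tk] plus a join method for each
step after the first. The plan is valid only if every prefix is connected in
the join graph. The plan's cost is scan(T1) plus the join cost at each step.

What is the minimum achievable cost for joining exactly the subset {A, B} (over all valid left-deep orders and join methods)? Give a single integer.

Selinger DP over subsets of {A,B}:
  {A}: scan cost=500, card=500
  {B}: scan cost=50, card=50
  {AB}: card=500; try (A,nl_idx)→1000, (B,hash)→1600, (B,nl_idx)→4000, (A,merge)→5400, (B,merge)→5850, (A,hash)→9100 …(+2); best=1000 via (A,nl_idx)

1000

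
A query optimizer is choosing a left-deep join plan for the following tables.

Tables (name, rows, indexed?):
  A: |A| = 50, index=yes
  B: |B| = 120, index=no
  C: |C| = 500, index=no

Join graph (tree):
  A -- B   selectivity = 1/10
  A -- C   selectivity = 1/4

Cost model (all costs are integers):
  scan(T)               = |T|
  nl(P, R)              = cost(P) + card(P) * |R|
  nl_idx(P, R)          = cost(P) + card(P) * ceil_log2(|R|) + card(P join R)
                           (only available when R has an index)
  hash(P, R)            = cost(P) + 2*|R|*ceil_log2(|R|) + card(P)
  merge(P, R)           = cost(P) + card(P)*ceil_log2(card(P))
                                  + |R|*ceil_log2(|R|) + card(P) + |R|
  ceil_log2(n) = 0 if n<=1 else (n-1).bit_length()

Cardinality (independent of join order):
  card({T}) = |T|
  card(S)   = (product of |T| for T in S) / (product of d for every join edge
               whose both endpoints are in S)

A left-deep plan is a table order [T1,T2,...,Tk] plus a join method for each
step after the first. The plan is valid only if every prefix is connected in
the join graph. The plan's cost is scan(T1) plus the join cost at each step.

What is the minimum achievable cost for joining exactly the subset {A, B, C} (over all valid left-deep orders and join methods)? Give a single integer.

9530

Selinger DP over subsets of {A,B,C}:
  {A}: scan cost=50, card=50
  {B}: scan cost=120, card=120
  {C}: scan cost=500, card=500
  {AB}: card=600; try (A,hash)→840, (B,merge)→1360, (A,merge)→1430, (A,nl_idx)→1440, (B,hash)→1780, (B,nl)→6050 …(+1); best=840 via (A,hash)
  {AC}: card=6250; try (A,hash)→1600, (C,merge)→5400, (A,merge)→5850, (C,hash)→9100, (A,nl_idx)→9750, (C,nl)→25050 …(+1); best=1600 via (A,hash)
  {ABC}: card=75000; try (B,hash)→9530, (C,hash)→10440, (C,merge)→12440, (B,merge)→90060, (C,nl)→300840, (B,nl)→751600; best=9530 via (B,hash)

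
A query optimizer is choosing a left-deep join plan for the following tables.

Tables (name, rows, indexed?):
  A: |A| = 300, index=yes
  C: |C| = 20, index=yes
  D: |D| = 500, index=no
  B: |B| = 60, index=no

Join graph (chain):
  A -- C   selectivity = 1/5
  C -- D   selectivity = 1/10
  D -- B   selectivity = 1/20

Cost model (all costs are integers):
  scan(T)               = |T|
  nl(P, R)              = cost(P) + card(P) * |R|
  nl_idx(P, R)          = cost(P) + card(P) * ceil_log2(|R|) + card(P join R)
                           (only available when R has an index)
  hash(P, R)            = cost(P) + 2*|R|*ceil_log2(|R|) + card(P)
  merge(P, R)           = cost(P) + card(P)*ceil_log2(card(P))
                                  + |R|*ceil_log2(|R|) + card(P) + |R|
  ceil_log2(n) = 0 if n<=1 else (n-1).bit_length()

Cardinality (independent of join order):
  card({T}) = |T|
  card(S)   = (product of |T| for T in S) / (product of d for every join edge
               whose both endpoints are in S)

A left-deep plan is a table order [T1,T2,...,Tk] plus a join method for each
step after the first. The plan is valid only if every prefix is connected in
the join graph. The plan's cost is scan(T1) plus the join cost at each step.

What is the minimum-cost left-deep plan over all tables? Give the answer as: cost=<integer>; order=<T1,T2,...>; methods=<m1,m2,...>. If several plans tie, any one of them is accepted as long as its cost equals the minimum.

cost=11320; order=D,C,B,A; methods=hash,hash,hash

Selinger DP (subsets sized 1..n):
  {A}: scan cost=300, card=300
  {C}: scan cost=20, card=20
  {D}: scan cost=500, card=500
  {B}: scan cost=60, card=60
  {AC}: card=1200; try (C,hash)→800, (A,nl_idx)→1400, (C,nl_idx)→3000, (A,merge)→3140, (C,merge)→3420, (A,hash)→5440 …(+2); best=800 via (C,hash)
  {CD}: card=1000; try (C,hash)→1200, (C,nl_idx)→4000, (D,merge)→5140, (C,merge)→5620, (D,hash)→9040, (D,nl)→10020 …(+1); best=1200 via (C,hash)
  {BD}: card=1500; try (B,hash)→1720, (D,merge)→5480, (B,merge)→5920, (D,hash)→9120, (D,nl)→30060, (B,nl)→30500; best=1720 via (B,hash)
  {ACD}: card=60000; try (A,hash)→7600, (D,hash)→11000, (A,merge)→15200, (D,merge)→20200, (A,nl_idx)→70200, (A,nl)→301200 …(+1); best=7600 via (A,hash)
  {BCD}: card=3000; try (B,hash)→2920, (C,hash)→3420, (C,nl_idx)→12220, (B,merge)→12620, (C,merge)→19840, (C,nl)→31720 …(+1); best=2920 via (B,hash)
  {ABCD}: card=180000; try (A,hash)→11320, (A,merge)→44920, (B,hash)→68320, (A,nl_idx)→209920, (A,nl)→902920, (B,merge)→1028020 …(+1); best=11320 via (A,hash)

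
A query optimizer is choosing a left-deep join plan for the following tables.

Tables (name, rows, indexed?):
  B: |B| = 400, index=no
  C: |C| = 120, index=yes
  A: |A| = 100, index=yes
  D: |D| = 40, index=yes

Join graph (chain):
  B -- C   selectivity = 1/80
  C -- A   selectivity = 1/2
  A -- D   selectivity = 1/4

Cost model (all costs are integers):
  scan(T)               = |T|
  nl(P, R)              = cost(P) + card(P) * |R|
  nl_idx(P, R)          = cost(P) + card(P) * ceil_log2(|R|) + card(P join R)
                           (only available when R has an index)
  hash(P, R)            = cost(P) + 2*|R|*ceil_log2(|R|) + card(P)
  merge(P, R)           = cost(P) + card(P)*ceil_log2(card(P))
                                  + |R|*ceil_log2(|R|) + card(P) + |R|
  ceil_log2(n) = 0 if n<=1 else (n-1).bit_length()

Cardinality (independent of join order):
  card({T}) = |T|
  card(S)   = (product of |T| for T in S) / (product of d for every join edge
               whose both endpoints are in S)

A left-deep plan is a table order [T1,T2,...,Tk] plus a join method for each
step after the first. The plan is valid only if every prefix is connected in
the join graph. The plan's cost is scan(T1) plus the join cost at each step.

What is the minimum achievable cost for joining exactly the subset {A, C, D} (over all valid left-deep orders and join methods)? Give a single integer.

Selinger DP over subsets of {A,C,D}:
  {C}: scan cost=120, card=120
  {A}: scan cost=100, card=100
  {D}: scan cost=40, card=40
  {AC}: card=6000; try (A,hash)→1640, (C,merge)→1860, (C,hash)→1880, (A,merge)→1880, (C,nl_idx)→6800, (A,nl_idx)→6960 …(+2); best=1640 via (A,hash)
  {AD}: card=1000; try (D,hash)→680, (A,merge)→1120, (D,merge)→1180, (A,nl_idx)→1320, (A,hash)→1480, (D,nl_idx)→1700 …(+2); best=680 via (D,hash)
  {ACD}: card=60000; try (C,hash)→3360, (D,hash)→8120, (C,merge)→12640, (C,nl_idx)→67680, (D,merge)→85920, (D,nl_idx)→97640 …(+2); best=3360 via (C,hash)

3360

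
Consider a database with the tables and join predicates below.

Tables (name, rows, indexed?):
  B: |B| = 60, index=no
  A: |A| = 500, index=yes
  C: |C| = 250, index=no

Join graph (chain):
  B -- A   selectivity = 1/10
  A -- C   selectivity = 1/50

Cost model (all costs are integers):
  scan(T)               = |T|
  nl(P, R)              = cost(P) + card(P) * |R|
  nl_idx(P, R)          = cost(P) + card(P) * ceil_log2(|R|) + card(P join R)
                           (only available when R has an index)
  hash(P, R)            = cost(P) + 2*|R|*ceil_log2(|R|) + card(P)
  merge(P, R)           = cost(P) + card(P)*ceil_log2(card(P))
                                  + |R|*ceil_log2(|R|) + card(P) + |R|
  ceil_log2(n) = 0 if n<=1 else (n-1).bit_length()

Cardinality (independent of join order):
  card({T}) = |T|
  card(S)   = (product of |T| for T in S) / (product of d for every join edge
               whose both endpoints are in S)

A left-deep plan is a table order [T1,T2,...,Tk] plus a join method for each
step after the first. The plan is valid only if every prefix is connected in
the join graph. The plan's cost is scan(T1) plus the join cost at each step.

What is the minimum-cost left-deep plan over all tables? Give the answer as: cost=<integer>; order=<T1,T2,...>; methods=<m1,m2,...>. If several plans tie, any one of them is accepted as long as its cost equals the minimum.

Selinger DP (subsets sized 1..n):
  {B}: scan cost=60, card=60
  {A}: scan cost=500, card=500
  {C}: scan cost=250, card=250
  {AB}: card=3000; try (B,hash)→1720, (A,nl_idx)→3600, (A,merge)→5480, (B,merge)→5920, (A,hash)→9120, (A,nl)→30060 …(+1); best=1720 via (B,hash)
  {AC}: card=2500; try (C,hash)→5000, (A,nl_idx)→5000, (A,merge)→7500, (C,merge)→7750, (A,hash)→9500, (A,nl)→125250 …(+1); best=5000 via (C,hash)
  {ABC}: card=15000; try (B,hash)→8220, (C,hash)→8720, (B,merge)→37920, (C,merge)→42970, (B,nl)→155000, (C,nl)→751720; best=8220 via (B,hash)

cost=8220; order=A,C,B; methods=hash,hash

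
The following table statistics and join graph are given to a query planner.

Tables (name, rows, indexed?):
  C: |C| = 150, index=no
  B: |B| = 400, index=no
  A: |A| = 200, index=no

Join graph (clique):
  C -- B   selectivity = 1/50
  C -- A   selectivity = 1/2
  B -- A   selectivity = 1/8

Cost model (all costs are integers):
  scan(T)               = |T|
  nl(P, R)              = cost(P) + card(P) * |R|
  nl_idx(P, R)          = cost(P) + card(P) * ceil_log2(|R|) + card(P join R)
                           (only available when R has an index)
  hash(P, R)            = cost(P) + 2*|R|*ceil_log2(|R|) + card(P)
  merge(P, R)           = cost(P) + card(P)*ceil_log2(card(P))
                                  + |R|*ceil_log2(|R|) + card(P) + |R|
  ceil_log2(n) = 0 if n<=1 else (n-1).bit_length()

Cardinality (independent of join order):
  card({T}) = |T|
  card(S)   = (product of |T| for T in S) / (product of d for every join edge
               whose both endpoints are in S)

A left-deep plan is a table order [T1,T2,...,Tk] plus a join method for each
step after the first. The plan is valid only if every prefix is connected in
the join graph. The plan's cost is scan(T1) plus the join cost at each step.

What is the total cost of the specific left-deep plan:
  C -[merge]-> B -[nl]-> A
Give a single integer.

step 1: scan C: cost=150, card=150
step 2: join B via merge
    card(P join B) = 150*400/(50) = 1200
    cost = 150 + 150*8 + 400*9 + 150 + 400 = 5500
step 3: join A via nl
    card(P join A) = 1200*200/(2*8) = 15000
    cost = 5500 + 1200*200 = 245500

245500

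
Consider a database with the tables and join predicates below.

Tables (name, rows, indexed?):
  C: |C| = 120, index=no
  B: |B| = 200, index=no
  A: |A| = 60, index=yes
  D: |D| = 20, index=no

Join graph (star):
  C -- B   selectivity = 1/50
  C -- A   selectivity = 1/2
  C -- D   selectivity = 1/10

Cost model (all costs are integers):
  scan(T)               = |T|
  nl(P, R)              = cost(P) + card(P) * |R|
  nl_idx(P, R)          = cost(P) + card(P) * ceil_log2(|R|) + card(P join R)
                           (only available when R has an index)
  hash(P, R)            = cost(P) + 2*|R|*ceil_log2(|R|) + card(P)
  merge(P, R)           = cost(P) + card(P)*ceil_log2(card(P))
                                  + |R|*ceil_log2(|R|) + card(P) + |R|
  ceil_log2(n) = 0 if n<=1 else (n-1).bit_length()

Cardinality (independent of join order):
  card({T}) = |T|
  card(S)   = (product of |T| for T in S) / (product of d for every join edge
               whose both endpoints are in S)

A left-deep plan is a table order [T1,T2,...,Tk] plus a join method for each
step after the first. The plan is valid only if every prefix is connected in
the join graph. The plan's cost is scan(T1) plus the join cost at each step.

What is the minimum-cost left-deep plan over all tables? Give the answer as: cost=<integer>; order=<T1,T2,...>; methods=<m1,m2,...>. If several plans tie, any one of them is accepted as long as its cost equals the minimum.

Selinger DP (subsets sized 1..n):
  {C}: scan cost=120, card=120
  {B}: scan cost=200, card=200
  {A}: scan cost=60, card=60
  {D}: scan cost=20, card=20
  {BC}: card=480; try (C,hash)→2080, (B,merge)→2880, (C,merge)→2960, (B,hash)→3440, (B,nl)→24120, (C,nl)→24200; best=2080 via (C,hash)
  {AC}: card=3600; try (A,hash)→960, (C,merge)→1440, (A,merge)→1500, (C,hash)→1800, (A,nl_idx)→4440, (C,nl)→7260 …(+1); best=960 via (A,hash)
  {CD}: card=240; try (D,hash)→440, (C,merge)→1100, (D,merge)→1200, (C,hash)→1720, (C,nl)→2420, (D,nl)→2520; best=440 via (D,hash)
  {ABC}: card=14400; try (A,hash)→3280, (A,merge)→7300, (B,hash)→7760, (A,nl_idx)→19360, (A,nl)→30880, (B,merge)→49560 …(+1); best=3280 via (A,hash)
  {BCD}: card=960; try (D,hash)→2760, (B,hash)→3880, (B,merge)→4400, (D,merge)→7000, (D,nl)→11680, (B,nl)→48440; best=2760 via (D,hash)
  {ACD}: card=7200; try (A,hash)→1400, (A,merge)→3020, (D,hash)→4760, (A,nl_idx)→9080, (A,nl)→14840, (D,merge)→47880 …(+1); best=1400 via (A,hash)
  {ABCD}: card=28800; try (A,hash)→4440, (B,hash)→11800, (A,merge)→13740, (D,hash)→17880, (A,nl_idx)→37320, (A,nl)→60360 …(+4); best=4440 via (A,hash)

cost=4440; order=B,C,D,A; methods=hash,hash,hash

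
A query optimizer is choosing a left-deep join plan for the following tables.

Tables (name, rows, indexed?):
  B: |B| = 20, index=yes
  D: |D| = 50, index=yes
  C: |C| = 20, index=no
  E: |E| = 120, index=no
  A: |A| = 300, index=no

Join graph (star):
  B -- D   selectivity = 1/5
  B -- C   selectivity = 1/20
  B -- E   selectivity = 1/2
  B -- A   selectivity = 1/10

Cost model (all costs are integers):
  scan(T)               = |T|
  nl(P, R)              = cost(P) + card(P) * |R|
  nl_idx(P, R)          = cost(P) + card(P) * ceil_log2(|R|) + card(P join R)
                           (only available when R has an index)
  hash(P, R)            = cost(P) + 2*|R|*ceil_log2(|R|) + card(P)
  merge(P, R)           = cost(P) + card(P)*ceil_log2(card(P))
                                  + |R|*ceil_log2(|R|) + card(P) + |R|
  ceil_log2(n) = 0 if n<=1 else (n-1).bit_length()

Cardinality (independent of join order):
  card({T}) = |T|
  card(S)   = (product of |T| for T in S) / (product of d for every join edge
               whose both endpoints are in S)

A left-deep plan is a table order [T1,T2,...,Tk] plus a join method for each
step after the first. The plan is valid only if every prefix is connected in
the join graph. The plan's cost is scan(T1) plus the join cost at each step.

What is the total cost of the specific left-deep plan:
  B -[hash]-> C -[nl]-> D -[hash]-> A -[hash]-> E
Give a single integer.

step 1: scan B: cost=20, card=20
step 2: join C via hash
    card(P join C) = 20*20/(20) = 20
    cost = 20 + 2*20*5 + 20 = 240
step 3: join D via nl
    card(P join D) = 20*50/(5) = 200
    cost = 240 + 20*50 = 1240
step 4: join A via hash
    card(P join A) = 200*300/(10) = 6000
    cost = 1240 + 2*300*9 + 200 = 6840
step 5: join E via hash
    card(P join E) = 6000*120/(2) = 360000
    cost = 6840 + 2*120*7 + 6000 = 14520

14520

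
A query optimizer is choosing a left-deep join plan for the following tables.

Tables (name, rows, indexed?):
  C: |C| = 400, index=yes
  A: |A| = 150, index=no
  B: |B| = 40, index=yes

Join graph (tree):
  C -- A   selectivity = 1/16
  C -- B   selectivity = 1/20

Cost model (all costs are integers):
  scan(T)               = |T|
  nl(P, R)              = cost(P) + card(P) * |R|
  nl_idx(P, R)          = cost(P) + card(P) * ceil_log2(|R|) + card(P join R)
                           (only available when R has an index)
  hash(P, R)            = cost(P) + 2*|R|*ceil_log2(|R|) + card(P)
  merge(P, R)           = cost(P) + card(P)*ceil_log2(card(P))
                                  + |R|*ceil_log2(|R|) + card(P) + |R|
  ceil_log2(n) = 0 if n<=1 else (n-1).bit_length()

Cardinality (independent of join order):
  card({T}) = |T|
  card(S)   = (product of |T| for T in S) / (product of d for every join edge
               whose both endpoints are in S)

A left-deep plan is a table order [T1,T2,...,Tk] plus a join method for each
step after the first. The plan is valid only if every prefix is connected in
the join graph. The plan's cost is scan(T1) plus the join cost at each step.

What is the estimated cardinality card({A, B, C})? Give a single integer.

7500

Tables in S: A(150), B(40), C(400)
Edges inside S: C-A(d=16), C-B(d=20)
numerator = 150 * 40 * 400 = 2400000
denominator = 16 * 20 = 320
card(S) = 2400000 / 320 = 7500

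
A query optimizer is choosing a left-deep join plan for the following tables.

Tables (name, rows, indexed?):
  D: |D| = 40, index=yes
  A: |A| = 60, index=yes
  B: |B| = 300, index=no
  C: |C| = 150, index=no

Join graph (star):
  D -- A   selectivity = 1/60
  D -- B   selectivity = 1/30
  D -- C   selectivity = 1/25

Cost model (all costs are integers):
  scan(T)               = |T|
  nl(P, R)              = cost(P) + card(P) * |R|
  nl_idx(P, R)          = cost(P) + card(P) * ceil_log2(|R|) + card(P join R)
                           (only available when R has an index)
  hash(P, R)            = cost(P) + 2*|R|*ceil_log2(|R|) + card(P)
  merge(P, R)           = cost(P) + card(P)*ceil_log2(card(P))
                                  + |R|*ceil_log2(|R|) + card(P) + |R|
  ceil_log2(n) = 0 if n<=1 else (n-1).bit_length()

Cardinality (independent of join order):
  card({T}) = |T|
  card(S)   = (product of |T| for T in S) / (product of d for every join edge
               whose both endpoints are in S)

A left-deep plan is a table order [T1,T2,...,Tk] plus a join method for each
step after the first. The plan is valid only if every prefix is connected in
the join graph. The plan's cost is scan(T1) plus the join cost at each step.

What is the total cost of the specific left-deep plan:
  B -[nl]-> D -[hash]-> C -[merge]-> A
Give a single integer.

46720

step 1: scan B: cost=300, card=300
step 2: join D via nl
    card(P join D) = 300*40/(30) = 400
    cost = 300 + 300*40 = 12300
step 3: join C via hash
    card(P join C) = 400*150/(25) = 2400
    cost = 12300 + 2*150*8 + 400 = 15100
step 4: join A via merge
    card(P join A) = 2400*60/(60) = 2400
    cost = 15100 + 2400*12 + 60*6 + 2400 + 60 = 46720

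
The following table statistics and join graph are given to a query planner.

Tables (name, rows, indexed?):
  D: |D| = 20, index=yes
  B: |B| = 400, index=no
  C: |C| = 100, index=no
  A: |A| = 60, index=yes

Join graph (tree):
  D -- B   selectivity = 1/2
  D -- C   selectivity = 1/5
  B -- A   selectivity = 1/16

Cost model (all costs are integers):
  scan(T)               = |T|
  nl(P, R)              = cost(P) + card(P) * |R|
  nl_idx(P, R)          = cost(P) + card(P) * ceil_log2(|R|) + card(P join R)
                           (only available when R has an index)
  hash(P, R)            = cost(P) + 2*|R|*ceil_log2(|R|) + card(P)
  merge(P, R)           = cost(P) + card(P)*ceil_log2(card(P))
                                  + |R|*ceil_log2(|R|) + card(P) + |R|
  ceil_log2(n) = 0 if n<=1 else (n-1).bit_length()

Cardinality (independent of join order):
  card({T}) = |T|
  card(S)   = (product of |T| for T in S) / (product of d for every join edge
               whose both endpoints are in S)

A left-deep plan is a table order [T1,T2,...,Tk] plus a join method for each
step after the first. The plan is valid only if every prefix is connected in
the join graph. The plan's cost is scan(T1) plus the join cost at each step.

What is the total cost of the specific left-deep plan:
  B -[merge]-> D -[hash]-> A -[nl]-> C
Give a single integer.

step 1: scan B: cost=400, card=400
step 2: join D via merge
    card(P join D) = 400*20/(2) = 4000
    cost = 400 + 400*9 + 20*5 + 400 + 20 = 4520
step 3: join A via hash
    card(P join A) = 4000*60/(16) = 15000
    cost = 4520 + 2*60*6 + 4000 = 9240
step 4: join C via nl
    card(P join C) = 15000*100/(5) = 300000
    cost = 9240 + 15000*100 = 1509240

1509240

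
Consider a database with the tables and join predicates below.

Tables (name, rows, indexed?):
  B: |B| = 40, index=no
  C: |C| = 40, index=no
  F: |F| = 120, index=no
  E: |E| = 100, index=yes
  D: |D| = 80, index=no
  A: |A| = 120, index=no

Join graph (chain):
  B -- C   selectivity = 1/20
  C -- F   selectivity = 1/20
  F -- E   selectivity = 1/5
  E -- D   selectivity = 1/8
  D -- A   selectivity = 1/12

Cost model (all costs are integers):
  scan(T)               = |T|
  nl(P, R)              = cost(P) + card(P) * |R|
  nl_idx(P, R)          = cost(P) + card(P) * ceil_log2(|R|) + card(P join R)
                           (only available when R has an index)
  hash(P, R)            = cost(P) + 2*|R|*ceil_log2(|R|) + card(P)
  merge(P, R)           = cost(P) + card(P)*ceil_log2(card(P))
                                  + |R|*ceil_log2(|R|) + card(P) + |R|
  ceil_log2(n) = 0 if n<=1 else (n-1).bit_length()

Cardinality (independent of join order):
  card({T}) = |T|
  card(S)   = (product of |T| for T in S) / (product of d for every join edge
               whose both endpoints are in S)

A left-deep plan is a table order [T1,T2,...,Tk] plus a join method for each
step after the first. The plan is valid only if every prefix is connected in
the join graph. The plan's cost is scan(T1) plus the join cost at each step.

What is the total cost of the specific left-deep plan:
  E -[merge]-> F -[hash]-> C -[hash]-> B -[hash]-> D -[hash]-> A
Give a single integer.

step 1: scan E: cost=100, card=100
step 2: join F via merge
    card(P join F) = 100*120/(5) = 2400
    cost = 100 + 100*7 + 120*7 + 100 + 120 = 1860
step 3: join C via hash
    card(P join C) = 2400*40/(20) = 4800
    cost = 1860 + 2*40*6 + 2400 = 4740
step 4: join B via hash
    card(P join B) = 4800*40/(20) = 9600
    cost = 4740 + 2*40*6 + 4800 = 10020
step 5: join D via hash
    card(P join D) = 9600*80/(8) = 96000
    cost = 10020 + 2*80*7 + 9600 = 20740
step 6: join A via hash
    card(P join A) = 96000*120/(12) = 960000
    cost = 20740 + 2*120*7 + 96000 = 118420

118420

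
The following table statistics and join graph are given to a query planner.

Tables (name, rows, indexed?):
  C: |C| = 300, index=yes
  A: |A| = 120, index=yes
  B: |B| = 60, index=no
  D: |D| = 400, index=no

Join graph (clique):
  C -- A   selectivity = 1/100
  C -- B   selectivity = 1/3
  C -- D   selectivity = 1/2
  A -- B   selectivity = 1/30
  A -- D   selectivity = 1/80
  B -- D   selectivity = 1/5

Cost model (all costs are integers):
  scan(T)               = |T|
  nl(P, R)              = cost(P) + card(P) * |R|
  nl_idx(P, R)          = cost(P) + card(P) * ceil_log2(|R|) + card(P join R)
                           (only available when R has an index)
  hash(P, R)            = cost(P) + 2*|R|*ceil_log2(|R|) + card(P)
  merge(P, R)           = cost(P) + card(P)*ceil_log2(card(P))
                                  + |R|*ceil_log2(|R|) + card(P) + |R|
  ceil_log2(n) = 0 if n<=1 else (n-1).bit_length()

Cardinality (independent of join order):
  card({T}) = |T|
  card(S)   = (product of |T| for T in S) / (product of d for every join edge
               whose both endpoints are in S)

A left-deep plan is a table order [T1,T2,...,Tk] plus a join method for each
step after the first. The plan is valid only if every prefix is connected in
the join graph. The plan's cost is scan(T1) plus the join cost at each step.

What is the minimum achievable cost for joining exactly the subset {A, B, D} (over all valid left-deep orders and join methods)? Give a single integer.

Selinger DP over subsets of {A,B,D}:
  {A}: scan cost=120, card=120
  {B}: scan cost=60, card=60
  {D}: scan cost=400, card=400
  {AB}: card=240; try (A,nl_idx)→720, (B,hash)→960, (A,merge)→1440, (B,merge)→1500, (A,hash)→1800, (A,nl)→7260 …(+1); best=720 via (A,nl_idx)
  {AD}: card=600; try (A,hash)→2480, (A,nl_idx)→3800, (D,merge)→5080, (A,merge)→5360, (D,hash)→7440, (D,nl)→48120 …(+1); best=2480 via (A,hash)
  {BD}: card=4800; try (B,hash)→1520, (D,merge)→4480, (B,merge)→4820, (D,hash)→7320, (D,nl)→24060, (B,nl)→24400; best=1520 via (B,hash)
  {ABD}: card=240; try (B,hash)→3800, (D,merge)→6880, (A,hash)→8000, (D,hash)→8160, (B,merge)→9500, (A,nl_idx)→35360 …(+4); best=3800 via (B,hash)

3800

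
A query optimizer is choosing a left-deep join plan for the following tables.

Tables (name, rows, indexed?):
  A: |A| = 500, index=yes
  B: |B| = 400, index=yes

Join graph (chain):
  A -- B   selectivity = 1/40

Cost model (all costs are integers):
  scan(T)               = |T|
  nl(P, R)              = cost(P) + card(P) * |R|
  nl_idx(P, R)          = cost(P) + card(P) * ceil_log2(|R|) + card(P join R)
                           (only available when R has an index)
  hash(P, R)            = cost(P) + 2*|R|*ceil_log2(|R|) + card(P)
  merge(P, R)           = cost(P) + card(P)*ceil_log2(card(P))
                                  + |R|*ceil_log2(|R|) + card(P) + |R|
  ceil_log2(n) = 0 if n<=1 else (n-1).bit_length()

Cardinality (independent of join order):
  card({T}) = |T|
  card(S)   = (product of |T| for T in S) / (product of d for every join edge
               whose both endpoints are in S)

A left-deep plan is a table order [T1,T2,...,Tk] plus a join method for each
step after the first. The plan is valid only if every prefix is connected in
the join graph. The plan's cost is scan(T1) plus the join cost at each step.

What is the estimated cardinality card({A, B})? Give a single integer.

Tables in S: A(500), B(400)
Edges inside S: A-B(d=40)
numerator = 500 * 400 = 200000
denominator = 40 = 40
card(S) = 200000 / 40 = 5000

5000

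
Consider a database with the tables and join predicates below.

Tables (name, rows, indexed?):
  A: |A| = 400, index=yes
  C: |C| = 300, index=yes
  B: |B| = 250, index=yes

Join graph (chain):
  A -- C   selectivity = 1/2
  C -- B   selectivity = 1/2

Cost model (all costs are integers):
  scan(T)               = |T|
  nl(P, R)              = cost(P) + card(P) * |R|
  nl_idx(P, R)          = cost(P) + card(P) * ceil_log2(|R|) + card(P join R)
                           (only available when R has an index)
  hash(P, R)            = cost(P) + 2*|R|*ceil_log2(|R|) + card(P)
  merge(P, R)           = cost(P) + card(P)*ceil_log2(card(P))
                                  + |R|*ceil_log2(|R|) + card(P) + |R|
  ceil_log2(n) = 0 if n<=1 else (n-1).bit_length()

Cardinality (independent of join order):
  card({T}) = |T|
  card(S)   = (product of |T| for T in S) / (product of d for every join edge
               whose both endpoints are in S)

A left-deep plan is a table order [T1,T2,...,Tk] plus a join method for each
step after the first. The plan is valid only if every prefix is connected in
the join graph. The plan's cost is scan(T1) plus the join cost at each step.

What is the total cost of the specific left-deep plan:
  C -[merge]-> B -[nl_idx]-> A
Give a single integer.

7843050

step 1: scan C: cost=300, card=300
step 2: join B via merge
    card(P join B) = 300*250/(2) = 37500
    cost = 300 + 300*9 + 250*8 + 300 + 250 = 5550
step 3: join A via nl_idx
    card(P join A) = 37500*400/(2) = 7500000
    cost = 5550 + 37500*9 + 7500000 = 7843050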